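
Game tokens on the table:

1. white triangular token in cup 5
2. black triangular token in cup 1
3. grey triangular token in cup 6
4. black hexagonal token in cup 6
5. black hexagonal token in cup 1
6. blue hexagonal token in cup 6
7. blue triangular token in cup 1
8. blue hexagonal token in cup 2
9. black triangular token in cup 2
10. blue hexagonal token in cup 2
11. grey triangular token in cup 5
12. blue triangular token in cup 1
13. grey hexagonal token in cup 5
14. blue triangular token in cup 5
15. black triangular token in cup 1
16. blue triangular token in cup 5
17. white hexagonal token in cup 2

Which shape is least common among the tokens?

hexagonal

Counts by shape: triangular 10, hexagonal 7.
The minimum is 7, held uniquely by hexagonal.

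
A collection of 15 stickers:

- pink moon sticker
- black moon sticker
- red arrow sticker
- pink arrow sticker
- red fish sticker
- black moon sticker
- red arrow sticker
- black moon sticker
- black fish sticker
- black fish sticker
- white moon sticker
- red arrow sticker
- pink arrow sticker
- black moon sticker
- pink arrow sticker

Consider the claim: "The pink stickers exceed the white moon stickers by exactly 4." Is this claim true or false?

There are 4 pink stickers.
There is 1 white moon sticker.
The claim requires 4 − 1 (= 3) to equal 4, which does not hold.

False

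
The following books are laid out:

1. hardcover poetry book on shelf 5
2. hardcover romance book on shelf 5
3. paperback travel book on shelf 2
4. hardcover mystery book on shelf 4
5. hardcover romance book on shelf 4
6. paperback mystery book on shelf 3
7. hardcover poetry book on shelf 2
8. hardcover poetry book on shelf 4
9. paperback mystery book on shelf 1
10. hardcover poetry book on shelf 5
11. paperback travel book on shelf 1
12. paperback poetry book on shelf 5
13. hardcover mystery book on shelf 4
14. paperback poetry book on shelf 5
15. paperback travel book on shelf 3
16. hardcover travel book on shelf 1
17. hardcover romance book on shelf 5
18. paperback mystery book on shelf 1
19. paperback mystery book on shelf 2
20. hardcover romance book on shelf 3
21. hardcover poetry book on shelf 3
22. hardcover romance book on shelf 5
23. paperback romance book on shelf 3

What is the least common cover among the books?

Counts by cover: hardcover 13, paperback 10.
The minimum is 10, held uniquely by paperback.

paperback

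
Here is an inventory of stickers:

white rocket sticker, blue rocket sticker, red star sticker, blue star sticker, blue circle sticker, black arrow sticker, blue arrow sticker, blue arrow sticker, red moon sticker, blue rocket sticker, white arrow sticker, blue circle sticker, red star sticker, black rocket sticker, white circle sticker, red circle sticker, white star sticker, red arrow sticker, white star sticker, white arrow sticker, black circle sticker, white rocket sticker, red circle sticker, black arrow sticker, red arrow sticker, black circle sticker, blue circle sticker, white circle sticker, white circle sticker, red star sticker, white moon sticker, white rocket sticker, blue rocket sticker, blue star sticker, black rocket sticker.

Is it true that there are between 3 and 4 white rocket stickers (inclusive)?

white rocket stickers: 3.
The claim requires 3 ≤ 3 ≤ 4, which holds.

True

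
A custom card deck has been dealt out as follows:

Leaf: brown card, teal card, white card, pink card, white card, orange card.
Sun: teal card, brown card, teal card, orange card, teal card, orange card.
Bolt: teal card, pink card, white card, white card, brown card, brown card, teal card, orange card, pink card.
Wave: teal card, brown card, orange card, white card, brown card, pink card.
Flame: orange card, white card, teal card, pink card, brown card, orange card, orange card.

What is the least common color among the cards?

pink

Counts by color: teal 8, orange 8, brown 7, white 6, pink 5.
The minimum is 5, held uniquely by pink.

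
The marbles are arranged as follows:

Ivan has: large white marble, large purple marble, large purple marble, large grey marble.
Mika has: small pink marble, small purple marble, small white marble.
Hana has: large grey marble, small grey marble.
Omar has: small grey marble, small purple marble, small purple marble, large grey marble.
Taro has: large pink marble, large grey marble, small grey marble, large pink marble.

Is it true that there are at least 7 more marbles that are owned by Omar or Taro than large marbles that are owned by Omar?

marbles owned by Omar or Taro: 8.
large marbles owned by Omar: 1.
The claim requires 8 − 1 = 7 ≥ 7, which holds.

True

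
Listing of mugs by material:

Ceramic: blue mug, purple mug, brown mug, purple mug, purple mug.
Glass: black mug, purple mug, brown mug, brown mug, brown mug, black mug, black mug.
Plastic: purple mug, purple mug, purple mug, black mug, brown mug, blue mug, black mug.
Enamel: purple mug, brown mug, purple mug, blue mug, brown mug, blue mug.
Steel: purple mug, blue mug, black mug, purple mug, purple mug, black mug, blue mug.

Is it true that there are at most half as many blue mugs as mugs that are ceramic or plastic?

True

|blue mugs| = 6.
|mugs that are ceramic or plastic| = 12.
The claim requires 2 × 6 = 12 ≤ 12, which holds.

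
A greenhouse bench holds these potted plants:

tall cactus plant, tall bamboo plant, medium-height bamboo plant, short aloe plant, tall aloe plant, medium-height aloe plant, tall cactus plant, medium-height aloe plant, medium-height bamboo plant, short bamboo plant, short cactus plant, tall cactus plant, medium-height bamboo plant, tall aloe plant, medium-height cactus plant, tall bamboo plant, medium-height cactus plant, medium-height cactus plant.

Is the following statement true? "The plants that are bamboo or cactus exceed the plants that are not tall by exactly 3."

plants that are bamboo or cactus: 13.
plants that are not tall: 11.
The claim requires 13 − 11 (= 2) to equal 3, which does not hold.

False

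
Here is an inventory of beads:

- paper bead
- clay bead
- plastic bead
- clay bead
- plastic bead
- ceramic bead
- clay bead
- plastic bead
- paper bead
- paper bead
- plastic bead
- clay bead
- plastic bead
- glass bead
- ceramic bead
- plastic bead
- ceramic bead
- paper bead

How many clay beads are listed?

4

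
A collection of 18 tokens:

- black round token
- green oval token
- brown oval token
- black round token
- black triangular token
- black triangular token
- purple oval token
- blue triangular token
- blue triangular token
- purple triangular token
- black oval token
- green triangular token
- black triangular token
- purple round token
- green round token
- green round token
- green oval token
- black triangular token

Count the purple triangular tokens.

1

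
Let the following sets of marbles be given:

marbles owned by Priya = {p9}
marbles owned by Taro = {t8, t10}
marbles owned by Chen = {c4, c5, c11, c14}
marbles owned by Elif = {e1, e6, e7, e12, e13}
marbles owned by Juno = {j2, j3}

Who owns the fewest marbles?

Priya

Counts by owner: Elif→5, Chen→4, Juno→2, Taro→2, Priya→1.
The minimum is 1, held uniquely by Priya.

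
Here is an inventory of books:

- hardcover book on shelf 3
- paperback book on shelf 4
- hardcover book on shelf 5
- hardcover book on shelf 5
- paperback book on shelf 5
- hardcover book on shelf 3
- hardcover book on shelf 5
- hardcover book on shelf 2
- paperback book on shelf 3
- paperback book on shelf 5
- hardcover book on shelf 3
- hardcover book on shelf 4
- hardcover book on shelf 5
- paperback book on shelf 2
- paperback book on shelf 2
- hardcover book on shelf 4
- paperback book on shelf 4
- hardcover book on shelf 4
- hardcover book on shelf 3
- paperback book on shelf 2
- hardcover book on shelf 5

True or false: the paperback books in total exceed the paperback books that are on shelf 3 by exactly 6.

False

|paperback books| = 8.
|paperback books on shelf 3| = 1.
The claim requires 8 − 1 (= 7) to equal 6, which does not hold.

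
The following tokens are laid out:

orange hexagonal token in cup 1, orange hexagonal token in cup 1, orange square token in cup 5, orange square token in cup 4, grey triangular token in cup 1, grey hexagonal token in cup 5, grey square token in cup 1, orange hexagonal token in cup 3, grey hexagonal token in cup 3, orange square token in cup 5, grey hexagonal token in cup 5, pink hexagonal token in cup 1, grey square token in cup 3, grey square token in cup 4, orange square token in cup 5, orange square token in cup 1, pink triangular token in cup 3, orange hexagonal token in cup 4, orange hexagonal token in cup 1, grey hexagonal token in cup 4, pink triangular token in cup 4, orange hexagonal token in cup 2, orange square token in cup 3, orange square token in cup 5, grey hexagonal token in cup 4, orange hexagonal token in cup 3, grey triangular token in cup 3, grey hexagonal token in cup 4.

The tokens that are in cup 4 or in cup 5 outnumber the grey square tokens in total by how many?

tokens in cup 4 or in cup 5: 13.
grey square tokens: 3.
13 − 3 = 10.

10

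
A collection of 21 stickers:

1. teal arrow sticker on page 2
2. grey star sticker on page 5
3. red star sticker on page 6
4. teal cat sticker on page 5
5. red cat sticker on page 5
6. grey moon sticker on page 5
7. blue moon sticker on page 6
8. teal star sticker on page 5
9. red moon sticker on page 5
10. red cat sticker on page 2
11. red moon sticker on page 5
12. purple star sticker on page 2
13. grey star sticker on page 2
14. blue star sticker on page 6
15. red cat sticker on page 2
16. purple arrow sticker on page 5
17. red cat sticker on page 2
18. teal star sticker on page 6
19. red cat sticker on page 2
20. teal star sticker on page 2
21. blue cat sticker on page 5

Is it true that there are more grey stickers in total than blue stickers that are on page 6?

True

grey stickers: 3.
blue stickers on page 6: 2.
The claim requires 3 > 2, which holds.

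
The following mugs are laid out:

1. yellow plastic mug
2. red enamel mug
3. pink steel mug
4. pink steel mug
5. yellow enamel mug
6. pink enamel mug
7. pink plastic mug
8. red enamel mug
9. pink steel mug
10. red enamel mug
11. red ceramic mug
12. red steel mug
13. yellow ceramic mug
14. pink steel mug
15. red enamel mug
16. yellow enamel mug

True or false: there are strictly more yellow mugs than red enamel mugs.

yellow mugs: 4.
red enamel mugs: 4.
The claim requires 4 > 4, which does not hold.

False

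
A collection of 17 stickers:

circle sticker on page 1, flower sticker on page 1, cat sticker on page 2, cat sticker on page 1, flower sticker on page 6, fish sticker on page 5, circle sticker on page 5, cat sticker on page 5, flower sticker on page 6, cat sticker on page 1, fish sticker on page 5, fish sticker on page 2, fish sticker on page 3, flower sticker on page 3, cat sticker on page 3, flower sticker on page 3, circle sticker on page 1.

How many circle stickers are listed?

3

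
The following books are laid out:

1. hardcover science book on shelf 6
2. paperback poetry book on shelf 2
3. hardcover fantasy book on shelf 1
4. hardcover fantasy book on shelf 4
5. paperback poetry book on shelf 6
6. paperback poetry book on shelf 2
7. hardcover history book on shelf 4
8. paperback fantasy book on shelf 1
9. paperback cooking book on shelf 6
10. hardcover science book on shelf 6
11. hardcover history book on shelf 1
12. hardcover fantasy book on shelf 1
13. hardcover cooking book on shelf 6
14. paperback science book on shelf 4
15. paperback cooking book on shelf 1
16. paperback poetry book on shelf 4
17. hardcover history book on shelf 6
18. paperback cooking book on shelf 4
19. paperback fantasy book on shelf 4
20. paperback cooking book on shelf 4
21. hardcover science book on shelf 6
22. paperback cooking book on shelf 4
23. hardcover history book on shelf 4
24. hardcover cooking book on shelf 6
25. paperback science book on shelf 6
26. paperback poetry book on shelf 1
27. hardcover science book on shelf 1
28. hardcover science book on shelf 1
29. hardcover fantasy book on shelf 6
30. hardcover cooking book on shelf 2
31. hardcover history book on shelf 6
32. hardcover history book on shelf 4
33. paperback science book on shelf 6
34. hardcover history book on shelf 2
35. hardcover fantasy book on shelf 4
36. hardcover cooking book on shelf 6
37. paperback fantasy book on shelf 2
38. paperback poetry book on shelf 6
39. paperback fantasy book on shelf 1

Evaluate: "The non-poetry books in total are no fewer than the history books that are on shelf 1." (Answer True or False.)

|non-poetry books| = 33.
|history books on shelf 1| = 1.
The claim requires 33 ≥ 1, which holds.

True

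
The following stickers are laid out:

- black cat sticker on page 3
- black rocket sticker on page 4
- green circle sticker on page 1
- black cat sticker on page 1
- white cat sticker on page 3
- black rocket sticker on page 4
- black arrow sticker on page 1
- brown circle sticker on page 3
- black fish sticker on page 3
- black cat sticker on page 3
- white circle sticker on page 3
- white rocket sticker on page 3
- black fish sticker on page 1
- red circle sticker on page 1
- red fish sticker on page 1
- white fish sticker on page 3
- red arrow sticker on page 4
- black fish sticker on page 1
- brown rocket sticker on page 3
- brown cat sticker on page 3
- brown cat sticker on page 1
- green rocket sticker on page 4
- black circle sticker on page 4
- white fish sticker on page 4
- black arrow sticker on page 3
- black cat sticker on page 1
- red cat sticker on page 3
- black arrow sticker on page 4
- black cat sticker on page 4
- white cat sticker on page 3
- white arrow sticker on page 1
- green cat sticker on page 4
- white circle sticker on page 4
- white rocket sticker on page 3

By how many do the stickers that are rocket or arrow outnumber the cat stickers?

stickers that are rocket or arrow: 11.
cat stickers: 11.
11 − 11 = 0.

0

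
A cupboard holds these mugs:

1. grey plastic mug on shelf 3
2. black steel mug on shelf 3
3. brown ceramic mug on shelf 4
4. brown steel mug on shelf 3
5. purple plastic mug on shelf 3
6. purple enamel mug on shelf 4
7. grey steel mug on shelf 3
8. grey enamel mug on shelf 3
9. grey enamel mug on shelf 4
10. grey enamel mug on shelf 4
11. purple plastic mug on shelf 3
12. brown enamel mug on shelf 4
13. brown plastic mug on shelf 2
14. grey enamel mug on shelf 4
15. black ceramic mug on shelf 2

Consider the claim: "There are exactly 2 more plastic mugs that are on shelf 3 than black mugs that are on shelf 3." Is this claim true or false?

There are 3 plastic mugs on shelf 3.
There is 1 black mug on shelf 3.
The claim requires 3 − 1 (= 2) to equal 2, which holds.

True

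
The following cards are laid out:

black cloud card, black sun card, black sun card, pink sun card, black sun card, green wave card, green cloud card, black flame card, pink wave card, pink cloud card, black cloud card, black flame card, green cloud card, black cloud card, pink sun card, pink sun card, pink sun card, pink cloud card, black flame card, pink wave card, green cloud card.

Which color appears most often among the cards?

black

Counts by color: black 9, pink 8, green 4.
The maximum is 9, held uniquely by black.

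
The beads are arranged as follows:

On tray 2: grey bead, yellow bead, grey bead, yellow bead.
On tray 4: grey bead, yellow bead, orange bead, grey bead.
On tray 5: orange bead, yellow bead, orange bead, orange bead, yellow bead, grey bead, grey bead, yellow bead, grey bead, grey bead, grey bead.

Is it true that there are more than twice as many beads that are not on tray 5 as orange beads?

False

There are 8 beads that are not on tray 5.
There are 4 orange beads.
The claim requires 8 > 2 × 4 = 8, which does not hold.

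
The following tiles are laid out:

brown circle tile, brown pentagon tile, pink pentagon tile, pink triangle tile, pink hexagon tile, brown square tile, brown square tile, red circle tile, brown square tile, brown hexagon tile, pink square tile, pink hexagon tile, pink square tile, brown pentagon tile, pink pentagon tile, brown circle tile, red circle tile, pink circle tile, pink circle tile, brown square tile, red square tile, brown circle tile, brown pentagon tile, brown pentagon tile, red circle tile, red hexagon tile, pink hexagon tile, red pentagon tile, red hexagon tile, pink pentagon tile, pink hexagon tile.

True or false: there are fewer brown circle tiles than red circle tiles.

False

There are 3 brown circle tiles.
There are 3 red circle tiles.
The claim requires 3 < 3, which does not hold.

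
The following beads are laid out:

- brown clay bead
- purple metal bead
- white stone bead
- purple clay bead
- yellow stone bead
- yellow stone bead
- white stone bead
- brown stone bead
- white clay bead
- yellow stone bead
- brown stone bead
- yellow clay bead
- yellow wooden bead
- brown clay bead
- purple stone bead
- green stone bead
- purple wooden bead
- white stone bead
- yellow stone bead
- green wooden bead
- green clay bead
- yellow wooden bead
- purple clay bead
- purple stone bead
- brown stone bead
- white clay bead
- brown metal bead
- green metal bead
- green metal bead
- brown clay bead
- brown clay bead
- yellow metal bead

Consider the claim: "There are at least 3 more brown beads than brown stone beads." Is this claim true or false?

There are 8 brown beads.
There are 3 brown stone beads.
The claim requires 8 − 3 = 5 ≥ 3, which holds.

True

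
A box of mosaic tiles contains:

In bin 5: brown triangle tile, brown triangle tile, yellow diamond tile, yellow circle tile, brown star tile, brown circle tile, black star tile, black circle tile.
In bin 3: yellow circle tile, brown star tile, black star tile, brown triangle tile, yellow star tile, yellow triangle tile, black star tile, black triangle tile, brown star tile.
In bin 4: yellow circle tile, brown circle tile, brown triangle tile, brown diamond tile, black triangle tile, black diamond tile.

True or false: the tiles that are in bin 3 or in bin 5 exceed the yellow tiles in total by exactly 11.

|tiles in bin 3 or in bin 5| = 17.
|yellow tiles| = 6.
The claim requires 17 − 6 (= 11) to equal 11, which holds.

True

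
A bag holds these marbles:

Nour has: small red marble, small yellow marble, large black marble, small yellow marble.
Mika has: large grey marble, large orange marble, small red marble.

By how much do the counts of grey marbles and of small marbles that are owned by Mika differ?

0

grey marbles: 1. small marbles owned by Mika: 1.
|1 − 1| = 1 − 1 = 0.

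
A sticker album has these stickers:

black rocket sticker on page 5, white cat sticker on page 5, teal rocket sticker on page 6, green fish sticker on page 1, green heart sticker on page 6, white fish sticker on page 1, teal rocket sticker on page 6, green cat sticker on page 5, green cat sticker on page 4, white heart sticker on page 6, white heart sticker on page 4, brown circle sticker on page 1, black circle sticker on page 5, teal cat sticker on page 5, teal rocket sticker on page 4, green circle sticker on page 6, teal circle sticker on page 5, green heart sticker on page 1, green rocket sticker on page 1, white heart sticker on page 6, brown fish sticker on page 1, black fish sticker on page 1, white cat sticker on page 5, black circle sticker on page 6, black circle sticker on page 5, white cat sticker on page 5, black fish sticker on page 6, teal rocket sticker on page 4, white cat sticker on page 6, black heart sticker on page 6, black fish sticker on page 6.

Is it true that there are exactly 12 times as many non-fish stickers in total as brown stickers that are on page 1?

False

|non-fish stickers| = 25.
|brown stickers on page 1| = 2.
The claim requires 25 = 12 × 2 = 24, which does not hold.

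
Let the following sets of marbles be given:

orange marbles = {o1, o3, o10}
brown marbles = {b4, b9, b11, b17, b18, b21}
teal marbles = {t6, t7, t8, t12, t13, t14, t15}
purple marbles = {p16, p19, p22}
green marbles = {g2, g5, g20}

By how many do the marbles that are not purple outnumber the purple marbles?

marbles that are not purple: 19.
purple marbles: 3.
19 − 3 = 16.

16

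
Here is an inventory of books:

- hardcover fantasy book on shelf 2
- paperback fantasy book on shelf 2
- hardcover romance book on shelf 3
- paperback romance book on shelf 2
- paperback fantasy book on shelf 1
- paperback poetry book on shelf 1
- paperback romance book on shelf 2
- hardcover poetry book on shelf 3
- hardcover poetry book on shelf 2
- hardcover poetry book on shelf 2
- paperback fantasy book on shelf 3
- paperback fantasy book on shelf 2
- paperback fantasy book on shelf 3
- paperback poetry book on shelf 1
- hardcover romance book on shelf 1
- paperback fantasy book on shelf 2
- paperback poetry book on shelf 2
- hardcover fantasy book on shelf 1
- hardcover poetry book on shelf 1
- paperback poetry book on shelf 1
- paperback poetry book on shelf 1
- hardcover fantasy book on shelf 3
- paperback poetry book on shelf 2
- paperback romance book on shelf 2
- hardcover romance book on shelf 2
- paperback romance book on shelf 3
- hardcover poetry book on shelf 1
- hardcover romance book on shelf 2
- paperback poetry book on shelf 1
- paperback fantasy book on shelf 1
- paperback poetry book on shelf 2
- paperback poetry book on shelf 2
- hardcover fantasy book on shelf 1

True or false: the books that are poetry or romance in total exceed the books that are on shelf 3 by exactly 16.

There are 22 books that are poetry or romance.
There are 6 books on shelf 3.
The claim requires 22 − 6 (= 16) to equal 16, which holds.

True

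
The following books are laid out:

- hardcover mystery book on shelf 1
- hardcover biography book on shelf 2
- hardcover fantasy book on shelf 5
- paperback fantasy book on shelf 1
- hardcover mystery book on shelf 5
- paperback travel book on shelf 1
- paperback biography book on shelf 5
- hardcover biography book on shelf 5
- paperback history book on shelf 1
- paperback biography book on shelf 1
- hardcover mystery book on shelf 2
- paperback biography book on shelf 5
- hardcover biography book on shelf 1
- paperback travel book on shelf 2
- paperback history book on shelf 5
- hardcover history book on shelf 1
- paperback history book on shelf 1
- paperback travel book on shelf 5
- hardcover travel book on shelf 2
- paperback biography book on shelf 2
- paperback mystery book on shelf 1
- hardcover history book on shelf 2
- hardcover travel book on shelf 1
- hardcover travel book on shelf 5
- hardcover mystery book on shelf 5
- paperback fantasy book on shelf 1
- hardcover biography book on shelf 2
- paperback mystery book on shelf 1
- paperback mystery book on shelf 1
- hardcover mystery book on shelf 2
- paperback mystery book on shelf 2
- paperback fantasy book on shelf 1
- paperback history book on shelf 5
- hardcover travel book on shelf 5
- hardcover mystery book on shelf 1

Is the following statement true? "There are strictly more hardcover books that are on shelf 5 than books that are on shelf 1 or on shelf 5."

False

hardcover books on shelf 5: 6.
books on shelf 1 or on shelf 5: 26.
The claim requires 6 > 26, which does not hold.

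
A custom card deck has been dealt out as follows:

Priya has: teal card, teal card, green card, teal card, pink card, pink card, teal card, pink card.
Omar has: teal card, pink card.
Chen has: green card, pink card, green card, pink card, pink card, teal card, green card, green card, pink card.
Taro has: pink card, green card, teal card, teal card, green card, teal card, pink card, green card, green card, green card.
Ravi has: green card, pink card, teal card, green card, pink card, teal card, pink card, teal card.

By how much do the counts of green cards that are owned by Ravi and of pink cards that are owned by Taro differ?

0

green cards owned by Ravi: 2. pink cards owned by Taro: 2.
|2 − 2| = 2 − 2 = 0.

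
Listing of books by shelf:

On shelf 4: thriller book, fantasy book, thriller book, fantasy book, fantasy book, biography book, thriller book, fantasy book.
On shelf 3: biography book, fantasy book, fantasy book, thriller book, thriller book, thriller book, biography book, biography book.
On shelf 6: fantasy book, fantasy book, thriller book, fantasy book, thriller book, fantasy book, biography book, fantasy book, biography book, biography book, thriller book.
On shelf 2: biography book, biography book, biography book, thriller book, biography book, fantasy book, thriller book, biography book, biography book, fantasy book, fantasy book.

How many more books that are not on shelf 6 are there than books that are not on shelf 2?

0

books that are not on shelf 6: 27.
books that are not on shelf 2: 27.
27 − 27 = 0.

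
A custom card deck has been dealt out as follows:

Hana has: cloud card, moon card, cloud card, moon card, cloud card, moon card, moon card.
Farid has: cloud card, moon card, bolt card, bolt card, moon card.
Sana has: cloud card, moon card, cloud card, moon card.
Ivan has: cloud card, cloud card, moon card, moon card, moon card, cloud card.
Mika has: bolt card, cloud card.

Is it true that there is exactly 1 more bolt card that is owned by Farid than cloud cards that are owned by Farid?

bolt cards owned by Farid: 2.
cloud cards owned by Farid: 1.
The claim requires 2 − 1 (= 1) to equal 1, which holds.

True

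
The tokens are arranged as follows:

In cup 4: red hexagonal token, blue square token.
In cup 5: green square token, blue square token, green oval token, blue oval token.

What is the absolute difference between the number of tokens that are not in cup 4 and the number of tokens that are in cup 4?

tokens that are not in cup 4: 4. tokens in cup 4: 2.
|4 − 2| = 4 − 2 = 2.

2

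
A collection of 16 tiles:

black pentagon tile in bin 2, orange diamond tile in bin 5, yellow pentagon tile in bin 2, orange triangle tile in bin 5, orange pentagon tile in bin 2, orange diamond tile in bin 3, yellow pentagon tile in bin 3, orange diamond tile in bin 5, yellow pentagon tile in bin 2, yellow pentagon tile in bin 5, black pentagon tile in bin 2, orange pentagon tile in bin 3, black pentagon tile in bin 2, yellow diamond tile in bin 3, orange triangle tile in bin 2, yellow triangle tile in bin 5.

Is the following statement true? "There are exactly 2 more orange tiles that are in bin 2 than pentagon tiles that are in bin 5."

False

There are 2 orange tiles in bin 2.
There is 1 pentagon tile in bin 5.
The claim requires 2 − 1 (= 1) to equal 2, which does not hold.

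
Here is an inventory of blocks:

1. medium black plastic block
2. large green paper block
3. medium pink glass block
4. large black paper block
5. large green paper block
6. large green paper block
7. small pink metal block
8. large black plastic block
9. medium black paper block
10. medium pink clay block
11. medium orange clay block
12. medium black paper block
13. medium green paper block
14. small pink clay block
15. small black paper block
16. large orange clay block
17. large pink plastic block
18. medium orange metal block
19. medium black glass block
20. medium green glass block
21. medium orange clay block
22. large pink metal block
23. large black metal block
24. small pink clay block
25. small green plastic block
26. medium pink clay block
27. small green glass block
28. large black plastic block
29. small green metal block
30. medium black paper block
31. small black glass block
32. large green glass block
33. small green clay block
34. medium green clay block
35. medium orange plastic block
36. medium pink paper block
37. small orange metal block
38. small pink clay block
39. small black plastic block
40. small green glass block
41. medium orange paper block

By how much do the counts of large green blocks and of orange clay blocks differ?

1

large green blocks: 4. orange clay blocks: 3.
|4 − 3| = 4 − 3 = 1.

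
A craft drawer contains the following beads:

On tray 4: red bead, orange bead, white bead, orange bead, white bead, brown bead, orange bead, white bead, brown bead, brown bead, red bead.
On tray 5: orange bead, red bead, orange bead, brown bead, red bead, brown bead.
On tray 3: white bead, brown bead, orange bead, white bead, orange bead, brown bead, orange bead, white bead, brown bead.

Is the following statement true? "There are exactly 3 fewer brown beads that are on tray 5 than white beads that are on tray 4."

False

brown beads on tray 5: 2.
white beads on tray 4: 3.
The claim requires 3 − 2 (= 1) to equal 3, which does not hold.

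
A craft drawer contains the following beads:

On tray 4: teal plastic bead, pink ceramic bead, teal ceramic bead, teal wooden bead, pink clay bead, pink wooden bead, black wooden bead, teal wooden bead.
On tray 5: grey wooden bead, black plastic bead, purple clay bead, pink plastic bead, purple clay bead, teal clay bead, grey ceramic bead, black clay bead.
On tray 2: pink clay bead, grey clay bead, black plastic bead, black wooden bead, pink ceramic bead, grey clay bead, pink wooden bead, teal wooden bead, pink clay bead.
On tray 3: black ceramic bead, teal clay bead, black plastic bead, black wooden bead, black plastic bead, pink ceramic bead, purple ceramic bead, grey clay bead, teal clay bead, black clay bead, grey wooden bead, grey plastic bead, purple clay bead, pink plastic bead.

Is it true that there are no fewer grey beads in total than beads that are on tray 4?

grey beads: 7.
beads on tray 4: 8.
The claim requires 7 ≥ 8, which does not hold.

False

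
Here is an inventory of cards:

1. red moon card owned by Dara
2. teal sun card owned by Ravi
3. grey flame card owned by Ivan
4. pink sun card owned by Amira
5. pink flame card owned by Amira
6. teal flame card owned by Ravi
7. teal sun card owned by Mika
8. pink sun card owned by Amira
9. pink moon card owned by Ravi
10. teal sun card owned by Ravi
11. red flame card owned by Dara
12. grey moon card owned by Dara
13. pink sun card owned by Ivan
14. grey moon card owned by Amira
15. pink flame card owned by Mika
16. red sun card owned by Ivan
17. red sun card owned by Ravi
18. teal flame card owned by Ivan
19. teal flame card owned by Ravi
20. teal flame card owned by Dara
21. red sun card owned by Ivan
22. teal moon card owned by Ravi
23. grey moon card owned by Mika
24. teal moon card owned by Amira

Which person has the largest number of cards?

Ravi

Counts by player: Ravi→7, Amira→5, Ivan→5, Dara→4, Mika→3.
The maximum is 7, held uniquely by Ravi.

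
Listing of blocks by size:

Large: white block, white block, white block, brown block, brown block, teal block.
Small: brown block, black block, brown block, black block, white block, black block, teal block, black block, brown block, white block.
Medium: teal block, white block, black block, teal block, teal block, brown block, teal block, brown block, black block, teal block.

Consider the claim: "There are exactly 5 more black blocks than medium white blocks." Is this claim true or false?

True

There are 6 black blocks.
There is 1 medium white block.
The claim requires 6 − 1 (= 5) to equal 5, which holds.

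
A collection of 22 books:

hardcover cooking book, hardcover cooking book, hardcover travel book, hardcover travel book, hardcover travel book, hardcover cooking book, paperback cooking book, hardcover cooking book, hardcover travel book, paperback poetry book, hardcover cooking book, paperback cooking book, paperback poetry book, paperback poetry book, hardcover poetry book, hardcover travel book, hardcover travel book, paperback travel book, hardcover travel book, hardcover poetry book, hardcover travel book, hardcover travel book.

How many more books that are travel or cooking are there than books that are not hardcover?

books that are travel or cooking: 17.
books that are not hardcover: 6.
17 − 6 = 11.

11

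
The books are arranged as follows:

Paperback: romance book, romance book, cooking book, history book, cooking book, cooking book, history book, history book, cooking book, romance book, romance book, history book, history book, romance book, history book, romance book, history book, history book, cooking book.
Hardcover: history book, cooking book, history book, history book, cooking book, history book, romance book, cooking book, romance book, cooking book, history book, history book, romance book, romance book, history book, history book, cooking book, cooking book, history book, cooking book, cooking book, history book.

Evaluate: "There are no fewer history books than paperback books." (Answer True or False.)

|history books| = 18.
|paperback books| = 19.
The claim requires 18 ≥ 19, which does not hold.

False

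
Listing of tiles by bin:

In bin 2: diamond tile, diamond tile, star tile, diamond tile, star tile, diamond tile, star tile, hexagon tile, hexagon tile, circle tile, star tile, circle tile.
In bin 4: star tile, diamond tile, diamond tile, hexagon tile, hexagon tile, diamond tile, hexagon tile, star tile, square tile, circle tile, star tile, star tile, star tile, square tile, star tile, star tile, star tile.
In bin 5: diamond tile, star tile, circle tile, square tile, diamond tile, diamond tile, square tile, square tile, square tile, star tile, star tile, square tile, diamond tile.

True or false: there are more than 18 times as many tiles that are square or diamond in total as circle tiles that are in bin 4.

tiles that are square or diamond: 18.
circle tiles in bin 4: 1.
The claim requires 18 > 18 × 1 = 18, which does not hold.

False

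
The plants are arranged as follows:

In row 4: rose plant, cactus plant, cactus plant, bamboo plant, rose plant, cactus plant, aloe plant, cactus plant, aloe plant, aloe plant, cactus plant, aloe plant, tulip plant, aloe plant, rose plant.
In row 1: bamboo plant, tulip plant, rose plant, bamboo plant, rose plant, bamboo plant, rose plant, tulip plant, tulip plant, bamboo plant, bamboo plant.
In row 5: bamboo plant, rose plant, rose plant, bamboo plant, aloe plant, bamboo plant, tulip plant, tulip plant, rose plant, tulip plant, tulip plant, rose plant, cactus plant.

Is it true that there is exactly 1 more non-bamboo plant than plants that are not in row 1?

There are 30 non-bamboo plants.
There are 28 plants that are not in row 1.
The claim requires 30 − 28 (= 2) to equal 1, which does not hold.

False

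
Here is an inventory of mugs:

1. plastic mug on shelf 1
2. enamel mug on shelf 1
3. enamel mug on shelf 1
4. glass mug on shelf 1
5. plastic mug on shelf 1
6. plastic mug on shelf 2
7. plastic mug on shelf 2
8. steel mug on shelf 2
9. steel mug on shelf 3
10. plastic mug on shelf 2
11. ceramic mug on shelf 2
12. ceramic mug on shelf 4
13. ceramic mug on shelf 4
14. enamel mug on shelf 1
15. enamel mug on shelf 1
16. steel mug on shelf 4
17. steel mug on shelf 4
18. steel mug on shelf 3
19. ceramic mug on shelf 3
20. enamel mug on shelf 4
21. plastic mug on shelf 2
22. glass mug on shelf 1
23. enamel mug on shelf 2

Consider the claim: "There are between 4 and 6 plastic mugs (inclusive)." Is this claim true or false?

True

|plastic mugs| = 6.
The claim requires 4 ≤ 6 ≤ 6, which holds.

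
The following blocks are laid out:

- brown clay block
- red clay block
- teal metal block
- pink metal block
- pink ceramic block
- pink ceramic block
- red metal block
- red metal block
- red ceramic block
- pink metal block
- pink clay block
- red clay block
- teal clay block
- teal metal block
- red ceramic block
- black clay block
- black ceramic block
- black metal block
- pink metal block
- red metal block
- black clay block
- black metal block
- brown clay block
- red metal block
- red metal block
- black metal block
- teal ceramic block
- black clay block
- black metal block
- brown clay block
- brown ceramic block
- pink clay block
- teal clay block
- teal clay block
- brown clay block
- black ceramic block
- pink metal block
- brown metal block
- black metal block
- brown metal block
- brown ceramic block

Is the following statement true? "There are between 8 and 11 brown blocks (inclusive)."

|brown blocks| = 8.
The claim requires 8 ≤ 8 ≤ 11, which holds.

True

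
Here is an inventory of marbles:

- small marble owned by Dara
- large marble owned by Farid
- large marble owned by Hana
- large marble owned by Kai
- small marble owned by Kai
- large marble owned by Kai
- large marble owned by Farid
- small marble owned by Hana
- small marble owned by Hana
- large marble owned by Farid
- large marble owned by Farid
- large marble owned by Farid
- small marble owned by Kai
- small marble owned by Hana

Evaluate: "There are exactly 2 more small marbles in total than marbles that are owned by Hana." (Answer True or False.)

small marbles: 6.
marbles owned by Hana: 4.
The claim requires 6 − 4 (= 2) to equal 2, which holds.

True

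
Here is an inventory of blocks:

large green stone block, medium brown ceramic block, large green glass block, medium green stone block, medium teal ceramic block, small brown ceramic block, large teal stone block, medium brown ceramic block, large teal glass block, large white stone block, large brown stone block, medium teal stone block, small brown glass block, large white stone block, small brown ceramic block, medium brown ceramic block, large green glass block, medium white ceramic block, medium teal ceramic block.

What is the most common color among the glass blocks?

green

Counts by color (restricted to glass blocks): green 2, teal 1, brown 1.
The maximum is 2, held uniquely by green.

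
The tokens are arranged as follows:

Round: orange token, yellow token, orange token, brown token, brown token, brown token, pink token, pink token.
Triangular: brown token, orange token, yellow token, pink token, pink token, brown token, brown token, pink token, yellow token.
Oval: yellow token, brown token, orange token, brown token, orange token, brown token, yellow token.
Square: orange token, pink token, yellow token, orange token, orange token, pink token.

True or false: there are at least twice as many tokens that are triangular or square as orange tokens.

tokens that are triangular or square: 15.
orange tokens: 8.
The claim requires 15 ≥ 2 × 8 = 16, which does not hold.

False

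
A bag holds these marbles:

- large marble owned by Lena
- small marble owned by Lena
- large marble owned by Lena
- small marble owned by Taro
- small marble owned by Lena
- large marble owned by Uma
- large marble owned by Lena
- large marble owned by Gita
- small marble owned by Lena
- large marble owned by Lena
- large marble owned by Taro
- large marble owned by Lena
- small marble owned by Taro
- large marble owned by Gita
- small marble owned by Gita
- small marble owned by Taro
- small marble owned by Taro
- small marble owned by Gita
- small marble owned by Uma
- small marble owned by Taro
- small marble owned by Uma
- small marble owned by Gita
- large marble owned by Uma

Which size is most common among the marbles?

small

Counts by size: small 13, large 10.
The maximum is 13, held uniquely by small.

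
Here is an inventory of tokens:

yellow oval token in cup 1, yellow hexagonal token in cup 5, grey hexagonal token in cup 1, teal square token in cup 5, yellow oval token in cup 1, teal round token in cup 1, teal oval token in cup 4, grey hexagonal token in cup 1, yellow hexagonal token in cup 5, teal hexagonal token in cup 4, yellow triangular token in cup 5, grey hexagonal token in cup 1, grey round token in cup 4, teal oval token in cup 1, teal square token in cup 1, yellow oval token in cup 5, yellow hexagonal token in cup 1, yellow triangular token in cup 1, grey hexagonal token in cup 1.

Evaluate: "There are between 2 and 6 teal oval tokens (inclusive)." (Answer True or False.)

teal oval tokens: 2.
The claim requires 2 ≤ 2 ≤ 6, which holds.

True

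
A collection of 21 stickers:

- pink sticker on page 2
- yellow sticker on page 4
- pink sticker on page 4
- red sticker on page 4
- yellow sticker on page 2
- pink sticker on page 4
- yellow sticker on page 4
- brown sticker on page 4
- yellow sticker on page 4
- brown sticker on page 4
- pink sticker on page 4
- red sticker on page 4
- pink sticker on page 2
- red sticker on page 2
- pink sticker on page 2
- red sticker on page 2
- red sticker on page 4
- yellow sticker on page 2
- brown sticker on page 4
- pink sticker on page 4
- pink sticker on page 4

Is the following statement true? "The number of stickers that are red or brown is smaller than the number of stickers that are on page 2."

There are 8 stickers that are red or brown.
There are 7 stickers on page 2.
The claim requires 8 < 7, which does not hold.

False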